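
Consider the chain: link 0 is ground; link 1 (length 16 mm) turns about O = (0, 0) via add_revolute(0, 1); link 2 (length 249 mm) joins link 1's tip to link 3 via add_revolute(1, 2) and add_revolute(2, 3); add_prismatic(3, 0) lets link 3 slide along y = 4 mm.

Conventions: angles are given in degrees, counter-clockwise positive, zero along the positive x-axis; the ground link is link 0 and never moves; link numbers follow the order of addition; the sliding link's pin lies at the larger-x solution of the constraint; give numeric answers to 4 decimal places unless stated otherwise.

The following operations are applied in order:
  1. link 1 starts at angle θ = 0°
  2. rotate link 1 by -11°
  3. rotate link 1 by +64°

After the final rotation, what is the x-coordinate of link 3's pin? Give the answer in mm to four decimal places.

geometry: r = 16 mm, L = 249 mm, e = 4 mm; θ starts at 0°
rotate link 1 by -11°: θ ← 0° -11° = -11°
rotate link 1 by +64°: θ ← -11° +64° = 53°
crank pin P = (r cos θ, r sin θ) = (9.629040, 12.778168)
h = r sin θ − e = 12.778168 − 4 = 8.778168
x = r cos θ + √(L² − h²) = 9.629040 + 248.845220 = 258.474261

258.4743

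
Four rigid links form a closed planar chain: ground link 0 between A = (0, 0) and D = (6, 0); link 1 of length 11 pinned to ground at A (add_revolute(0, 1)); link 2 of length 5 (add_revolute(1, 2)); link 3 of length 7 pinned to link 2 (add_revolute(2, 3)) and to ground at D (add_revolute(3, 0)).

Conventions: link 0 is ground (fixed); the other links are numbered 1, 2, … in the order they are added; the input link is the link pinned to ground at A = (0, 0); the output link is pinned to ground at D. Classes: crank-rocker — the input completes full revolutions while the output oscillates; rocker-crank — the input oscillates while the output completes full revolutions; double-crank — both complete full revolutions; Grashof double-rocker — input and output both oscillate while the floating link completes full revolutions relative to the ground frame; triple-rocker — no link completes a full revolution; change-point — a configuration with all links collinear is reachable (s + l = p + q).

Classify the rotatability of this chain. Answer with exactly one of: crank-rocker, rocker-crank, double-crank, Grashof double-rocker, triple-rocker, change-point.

lengths: ground=6, input=11, coupler=5, output=7
sorted: s=5 (shortest), l=11 (longest), p+q=13
s + l = 16 vs p + q = 13
s + l > p + q → non-Grashof → no link fully rotates → triple-rocker

triple-rocker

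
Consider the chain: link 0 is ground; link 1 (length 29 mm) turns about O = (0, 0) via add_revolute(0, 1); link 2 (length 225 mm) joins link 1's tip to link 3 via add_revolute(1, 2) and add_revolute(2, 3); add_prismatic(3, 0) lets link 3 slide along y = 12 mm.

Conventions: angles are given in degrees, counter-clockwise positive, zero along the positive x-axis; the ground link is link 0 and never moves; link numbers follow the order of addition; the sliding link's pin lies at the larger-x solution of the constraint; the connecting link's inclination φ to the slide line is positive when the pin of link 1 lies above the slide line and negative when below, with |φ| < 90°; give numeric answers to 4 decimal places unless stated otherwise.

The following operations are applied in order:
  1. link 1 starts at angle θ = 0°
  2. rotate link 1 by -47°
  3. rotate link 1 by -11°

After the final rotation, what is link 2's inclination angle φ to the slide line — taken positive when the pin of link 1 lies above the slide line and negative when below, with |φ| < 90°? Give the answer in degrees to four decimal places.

geometry: r = 29 mm, L = 225 mm, e = 12 mm; θ starts at 0°
rotate link 1 by -47°: θ ← 0° -47° = -47°
rotate link 1 by -11°: θ ← -47° -11° = -58°
h = r sin θ − e = -24.593395 − 12 = -36.593395
sin φ = h / L = -36.593395 / 225 = -0.16263731
φ = arcsin(-0.16263731) = -9.360008°

-9.3600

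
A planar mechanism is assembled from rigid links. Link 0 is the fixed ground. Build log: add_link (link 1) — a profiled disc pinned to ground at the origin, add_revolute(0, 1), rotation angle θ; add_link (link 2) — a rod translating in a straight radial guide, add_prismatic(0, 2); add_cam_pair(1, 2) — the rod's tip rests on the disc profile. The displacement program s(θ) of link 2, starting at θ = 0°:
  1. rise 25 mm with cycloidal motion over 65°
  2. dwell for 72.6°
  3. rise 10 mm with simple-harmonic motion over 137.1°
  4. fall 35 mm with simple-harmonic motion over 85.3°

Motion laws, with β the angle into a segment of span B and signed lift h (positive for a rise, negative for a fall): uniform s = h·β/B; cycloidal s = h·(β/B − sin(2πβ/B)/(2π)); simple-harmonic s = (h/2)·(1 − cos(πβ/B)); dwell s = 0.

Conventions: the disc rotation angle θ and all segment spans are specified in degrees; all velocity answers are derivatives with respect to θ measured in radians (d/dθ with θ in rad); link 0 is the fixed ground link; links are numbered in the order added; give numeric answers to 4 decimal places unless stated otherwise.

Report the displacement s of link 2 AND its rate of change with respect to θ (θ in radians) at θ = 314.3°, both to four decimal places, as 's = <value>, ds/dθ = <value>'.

seg 1 [0°–65°] cycloidal, h=25: full span → s += 25 → s = 25.0000
seg 2 [65°–137.6°] dwell: s stays 25.0000
seg 3 [137.6°–274.7°] simple-harmonic, h=10: full span → s += 10 → s = 35.0000
seg 4 [274.7°–360°] simple-harmonic, h=-35: θ=314.3° here. β=39.6, B=85.3. -35/2·(1 − cos(π·0.4642)) = -15.5383 → s = 19.4617
velocity in seg [274.7°–360°] (simple-harmonic), θ in radians: β = 39.6° = 0.6912 rad, B = 85.3° = 1.4888 rad; ds/dθ = (πh/(2B)) sin(πβ/B) = (π·(-35)/(2·1.4888)) sin(π·0.4642) = -36.695745 mm/rad

s = 19.4617, ds/dθ = -36.6957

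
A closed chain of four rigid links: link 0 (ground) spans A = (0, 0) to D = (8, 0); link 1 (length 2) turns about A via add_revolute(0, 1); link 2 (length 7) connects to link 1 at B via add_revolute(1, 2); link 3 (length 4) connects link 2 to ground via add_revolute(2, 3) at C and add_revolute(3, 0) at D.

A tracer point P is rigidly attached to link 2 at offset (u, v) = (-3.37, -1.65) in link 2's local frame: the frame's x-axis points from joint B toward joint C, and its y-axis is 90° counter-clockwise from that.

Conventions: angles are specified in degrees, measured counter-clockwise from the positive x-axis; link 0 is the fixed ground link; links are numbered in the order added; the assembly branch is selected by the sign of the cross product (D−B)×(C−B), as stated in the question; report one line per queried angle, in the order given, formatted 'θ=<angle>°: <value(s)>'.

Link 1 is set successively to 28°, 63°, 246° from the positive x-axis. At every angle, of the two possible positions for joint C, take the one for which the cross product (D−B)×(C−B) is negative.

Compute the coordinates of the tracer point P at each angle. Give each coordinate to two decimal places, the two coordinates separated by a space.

A=(0,0), D=(8.00,0)
θ=28°: B = A + 2.00·(cos28°, sin28°) = (1.7659, 0.9389)
θ=28°: |BD| = 6.3044
θ=28°: circle(B,7.00) ∩ circle(D,4.00): a=5.7694, h=3.9641
θ=28°:   candidates: C₊=(8.0614,3.9995) cross=24.991; C₋=(6.8806,-3.8402) cross=-24.991
θ=28°:   branch - wants cross < 0 → take C=(6.8806,-3.8402) (cross=-24.991)
θ=28°: ex = (C−B)/|BC| = (0.7307,-0.6827); ey = (0.6827,0.7307)
θ=28°: P = B + -3.37·ex + -1.65·ey = (-1.8230,2.0341)
θ=63°: B = A + 2.00·(cos63°, sin63°) = (0.9080, 1.7820)
θ=63°: |BD| = 7.3125
θ=63°: circle(B,7.00) ∩ circle(D,4.00): a=5.9127, h=3.7471
θ=63°:   candidates: C₊=(7.5555,3.9752) cross=27.400; C₋=(5.7292,-3.2930) cross=-27.400
θ=63°:   branch - wants cross < 0 → take C=(5.7292,-3.2930) (cross=-27.400)
θ=63°: ex = (C−B)/|BC| = (0.6888,-0.7250); ey = (0.7250,0.6888)
θ=63°: P = B + -3.37·ex + -1.65·ey = (-2.6094,3.0888)
θ=246°: B = A + 2.00·(cos246°, sin246°) = (-0.8135, -1.8271)
θ=246°: |BD| = 9.0009
θ=246°: circle(B,7.00) ∩ circle(D,4.00): a=6.3336, h=2.9809
θ=246°:   candidates: C₊=(4.7832,2.3774) cross=26.830; C₋=(5.9933,-3.4603) cross=-26.830
θ=246°:   branch - wants cross < 0 → take C=(5.9933,-3.4603) (cross=-26.830)
θ=246°: ex = (C−B)/|BC| = (0.9724,-0.2333); ey = (0.2333,0.9724)
θ=246°: P = B + -3.37·ex + -1.65·ey = (-4.4754,-2.6453)

θ=28°: -1.82 2.03
θ=63°: -2.61 3.09
θ=246°: -4.48 -2.65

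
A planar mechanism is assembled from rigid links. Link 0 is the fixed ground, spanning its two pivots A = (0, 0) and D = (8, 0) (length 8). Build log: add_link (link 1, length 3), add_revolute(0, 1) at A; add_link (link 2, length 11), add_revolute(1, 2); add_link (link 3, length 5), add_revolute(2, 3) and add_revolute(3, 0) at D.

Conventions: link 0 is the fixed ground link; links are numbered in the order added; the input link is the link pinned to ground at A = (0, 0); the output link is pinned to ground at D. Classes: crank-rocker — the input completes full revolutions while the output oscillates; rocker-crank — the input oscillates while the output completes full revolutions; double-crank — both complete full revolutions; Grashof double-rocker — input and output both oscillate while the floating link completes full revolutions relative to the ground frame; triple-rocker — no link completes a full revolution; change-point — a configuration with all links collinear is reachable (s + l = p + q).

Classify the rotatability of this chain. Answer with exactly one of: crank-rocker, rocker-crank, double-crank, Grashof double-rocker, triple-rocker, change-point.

lengths: ground=8, input=3, coupler=11, output=5
sorted: s=3 (shortest), l=11 (longest), p+q=13
s + l = 14 vs p + q = 13
s + l > p + q → non-Grashof → no link fully rotates → triple-rocker

triple-rocker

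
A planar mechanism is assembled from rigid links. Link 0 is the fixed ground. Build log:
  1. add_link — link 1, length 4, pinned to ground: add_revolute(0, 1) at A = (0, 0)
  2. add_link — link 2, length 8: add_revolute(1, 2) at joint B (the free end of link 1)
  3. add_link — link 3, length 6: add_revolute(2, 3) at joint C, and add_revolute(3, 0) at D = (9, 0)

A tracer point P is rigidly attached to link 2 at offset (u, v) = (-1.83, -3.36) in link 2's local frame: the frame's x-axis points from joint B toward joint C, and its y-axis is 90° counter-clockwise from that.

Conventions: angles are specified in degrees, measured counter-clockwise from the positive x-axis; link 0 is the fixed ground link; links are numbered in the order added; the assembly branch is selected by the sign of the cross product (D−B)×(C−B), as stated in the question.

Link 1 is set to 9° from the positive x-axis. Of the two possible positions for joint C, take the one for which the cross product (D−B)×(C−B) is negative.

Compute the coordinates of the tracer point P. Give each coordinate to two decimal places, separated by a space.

A=(0,0), D=(9.00,0)
B = A + 4.00·(cos9°, sin9°) = (3.9508, 0.6257)
|BD| = 5.0879
circle(B,8.00) ∩ circle(D,6.00): a=5.2956, h=5.9964
  candidates: C₊=(9.9436,5.9253) cross=30.509; C₋=(8.4687,-5.9764) cross=-30.509
  branch - wants cross < 0 → take C=(8.4687,-5.9764) (cross=-30.509)
ex = (C−B)/|BC| = (0.5647,-0.8253); ey = (0.8253,0.5647)
P = B + -1.83·ex + -3.36·ey = (0.1444,0.2385)

0.14 0.24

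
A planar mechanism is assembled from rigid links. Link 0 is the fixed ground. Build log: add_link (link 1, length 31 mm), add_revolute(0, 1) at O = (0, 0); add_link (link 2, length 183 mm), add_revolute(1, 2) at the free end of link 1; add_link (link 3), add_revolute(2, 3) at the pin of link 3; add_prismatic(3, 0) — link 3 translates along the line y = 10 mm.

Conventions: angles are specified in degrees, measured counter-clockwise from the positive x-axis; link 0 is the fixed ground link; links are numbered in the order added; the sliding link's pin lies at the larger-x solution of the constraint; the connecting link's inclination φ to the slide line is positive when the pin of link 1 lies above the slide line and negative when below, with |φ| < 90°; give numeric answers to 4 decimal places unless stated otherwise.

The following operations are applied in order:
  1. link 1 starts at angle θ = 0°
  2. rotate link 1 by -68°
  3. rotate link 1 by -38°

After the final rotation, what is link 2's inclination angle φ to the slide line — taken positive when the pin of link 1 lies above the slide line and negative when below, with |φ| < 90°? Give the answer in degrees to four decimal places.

geometry: r = 31 mm, L = 183 mm, e = 10 mm; θ starts at 0°
rotate link 1 by -68°: θ ← 0° -68° = -68°
rotate link 1 by -38°: θ ← -68° -38° = -106°
h = r sin θ − e = -29.799113 − 10 = -39.799113
sin φ = h / L = -39.799113 / 183 = -0.21748149
φ = arcsin(-0.21748149) = -12.561152°

-12.5612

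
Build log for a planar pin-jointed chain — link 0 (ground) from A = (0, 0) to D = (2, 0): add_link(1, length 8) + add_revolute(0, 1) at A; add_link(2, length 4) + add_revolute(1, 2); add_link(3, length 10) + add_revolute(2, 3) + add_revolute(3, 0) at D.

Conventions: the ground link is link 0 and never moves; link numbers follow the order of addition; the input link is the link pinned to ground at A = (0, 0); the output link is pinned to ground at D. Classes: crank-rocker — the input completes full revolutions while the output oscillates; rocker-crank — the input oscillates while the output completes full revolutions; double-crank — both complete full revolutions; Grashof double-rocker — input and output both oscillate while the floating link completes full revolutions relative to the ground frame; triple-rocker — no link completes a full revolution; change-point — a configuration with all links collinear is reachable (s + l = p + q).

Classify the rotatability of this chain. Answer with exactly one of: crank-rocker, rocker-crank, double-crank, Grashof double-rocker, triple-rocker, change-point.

lengths: ground=2, input=8, coupler=4, output=10
sorted: s=2 (shortest), l=10 (longest), p+q=12
s + l = 12 vs p + q = 12
s + l = p + q → change-point (collinear configuration reachable)

change-point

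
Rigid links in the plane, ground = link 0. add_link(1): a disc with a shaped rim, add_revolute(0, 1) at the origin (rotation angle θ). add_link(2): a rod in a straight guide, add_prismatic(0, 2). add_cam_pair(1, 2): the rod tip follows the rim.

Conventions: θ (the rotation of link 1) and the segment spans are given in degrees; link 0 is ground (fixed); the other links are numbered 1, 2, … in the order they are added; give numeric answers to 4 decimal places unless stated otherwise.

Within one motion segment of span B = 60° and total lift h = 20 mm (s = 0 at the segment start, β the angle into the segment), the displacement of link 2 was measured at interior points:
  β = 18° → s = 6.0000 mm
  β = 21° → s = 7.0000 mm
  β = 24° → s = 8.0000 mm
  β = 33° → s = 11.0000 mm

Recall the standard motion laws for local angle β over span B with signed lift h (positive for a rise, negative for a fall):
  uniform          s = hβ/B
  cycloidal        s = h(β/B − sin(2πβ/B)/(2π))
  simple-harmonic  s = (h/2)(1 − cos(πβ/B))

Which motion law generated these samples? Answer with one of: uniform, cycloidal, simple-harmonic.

candidates at β/B = r: uniform s = h·r (linear in β); cycloidal s = h·(r − sin(2πr)/(2π)); simple-harmonic s = (h/2)(1 − cos(πr))
β=18°: printed 6.0000 | uniform 6.0000, cycloidal 2.9727, simple-harmonic 4.1221
β=21°: printed 7.0000 | uniform 7.0000, cycloidal 4.4248, simple-harmonic 5.4601
β=24°: printed 8.0000 | uniform 8.0000, cycloidal 6.1290, simple-harmonic 6.9098
β=33°: printed 11.0000 | uniform 11.0000, cycloidal 11.9836, simple-harmonic 11.5643
only one law matches every sample → uniform

uniform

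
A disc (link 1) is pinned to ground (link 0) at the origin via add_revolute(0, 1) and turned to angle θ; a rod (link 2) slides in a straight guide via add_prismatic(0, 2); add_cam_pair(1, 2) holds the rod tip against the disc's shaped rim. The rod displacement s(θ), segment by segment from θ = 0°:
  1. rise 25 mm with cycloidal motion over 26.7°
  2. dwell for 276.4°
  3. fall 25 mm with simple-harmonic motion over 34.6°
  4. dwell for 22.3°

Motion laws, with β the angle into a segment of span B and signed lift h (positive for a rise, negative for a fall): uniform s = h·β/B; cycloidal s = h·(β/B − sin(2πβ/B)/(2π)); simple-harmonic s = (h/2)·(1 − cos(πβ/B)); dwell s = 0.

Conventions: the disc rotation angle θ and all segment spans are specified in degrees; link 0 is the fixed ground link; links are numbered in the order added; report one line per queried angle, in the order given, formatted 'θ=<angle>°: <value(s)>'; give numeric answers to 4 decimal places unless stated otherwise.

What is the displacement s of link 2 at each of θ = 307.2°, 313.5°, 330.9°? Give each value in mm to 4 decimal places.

segment 1 (0° to 26.7°, cycloidal, h = 25) is passed completely: s = 0.0000 + (25) = 25.0000
segment 2 (26.7° to 303.1°, dwell): s unchanged at 25.0000
θ = 307.2° falls in segment 3 (303.1° to 337.7°, simple-harmonic, h = -25): β = 307.2 − 303.1 = 4.1°, B = 34.6°; Δs = -25/2·(1 − cos(π·0.1185)) = -0.8562; s = 25.0000 − 0.8562 = 24.1438
θ = 313.5° falls in segment 3 (303.1° to 337.7°, simple-harmonic, h = -25): β = 313.5 − 303.1 = 10.4°, B = 34.6°; Δs = -25/2·(1 − cos(π·0.3006)) = -5.1711; s = 25.0000 − 5.1711 = 19.8289
θ = 330.9° falls in segment 3 (303.1° to 337.7°, simple-harmonic, h = -25): β = 330.9 − 303.1 = 27.8°, B = 34.6°; Δs = -25/2·(1 − cos(π·0.8035)) = -22.6922; s = 25.0000 − 22.6922 = 2.3078

θ=307.2°: 24.1438
θ=313.5°: 19.8289
θ=330.9°: 2.3078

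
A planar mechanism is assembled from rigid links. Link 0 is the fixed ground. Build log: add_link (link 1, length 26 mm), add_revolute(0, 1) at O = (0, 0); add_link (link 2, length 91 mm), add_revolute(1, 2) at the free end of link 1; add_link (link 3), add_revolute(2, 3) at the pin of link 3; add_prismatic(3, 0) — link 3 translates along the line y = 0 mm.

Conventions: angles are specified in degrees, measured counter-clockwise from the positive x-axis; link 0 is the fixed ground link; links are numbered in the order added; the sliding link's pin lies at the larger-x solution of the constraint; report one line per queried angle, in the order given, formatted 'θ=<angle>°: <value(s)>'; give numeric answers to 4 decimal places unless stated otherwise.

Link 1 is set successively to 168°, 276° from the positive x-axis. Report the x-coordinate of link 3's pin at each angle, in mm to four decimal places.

geometry: r = 26 mm, L = 91 mm, e = 0 mm
θ=168°: crank pin P = (r cos θ, r sin θ) = (-25.431838, 5.405704)
θ=168°: h = r sin θ − e = 5.405704 − 0 = 5.405704
θ=168°: x = r cos θ + √(L² − h²) = -25.431838 + 90.839300 = 65.407462
θ=276°: crank pin P = (r cos θ, r sin θ) = (2.717740, -25.857569)
θ=276°: h = r sin θ − e = -25.857569 − 0 = -25.857569
θ=276°: x = r cos θ + √(L² − h²) = 2.717740 + 87.248989 = 89.966729

θ=168°: 65.4075
θ=276°: 89.9667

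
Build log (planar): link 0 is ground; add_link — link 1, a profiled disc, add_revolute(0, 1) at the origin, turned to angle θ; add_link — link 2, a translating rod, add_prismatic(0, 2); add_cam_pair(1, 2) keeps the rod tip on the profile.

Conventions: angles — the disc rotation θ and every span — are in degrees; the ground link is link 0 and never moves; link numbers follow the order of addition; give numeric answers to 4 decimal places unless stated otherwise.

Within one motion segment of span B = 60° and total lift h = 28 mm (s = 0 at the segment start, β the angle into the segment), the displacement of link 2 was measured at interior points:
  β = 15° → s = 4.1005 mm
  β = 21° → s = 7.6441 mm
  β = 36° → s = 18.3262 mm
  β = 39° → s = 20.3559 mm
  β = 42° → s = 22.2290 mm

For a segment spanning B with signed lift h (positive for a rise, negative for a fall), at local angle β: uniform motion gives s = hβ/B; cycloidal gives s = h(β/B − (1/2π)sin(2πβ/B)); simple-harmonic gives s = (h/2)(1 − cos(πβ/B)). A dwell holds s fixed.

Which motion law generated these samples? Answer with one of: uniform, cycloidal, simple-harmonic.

candidates at β/B = r: uniform s = h·r (linear in β); cycloidal s = h·(r − sin(2πr)/(2π)); simple-harmonic s = (h/2)(1 − cos(πr))
β=15°: printed 4.1005 | uniform 7.0000, cycloidal 2.5437, simple-harmonic 4.1005
β=21°: printed 7.6441 | uniform 9.8000, cycloidal 6.1947, simple-harmonic 7.6441
β=36°: printed 18.3262 | uniform 16.8000, cycloidal 19.4194, simple-harmonic 18.3262
β=39°: printed 20.3559 | uniform 18.2000, cycloidal 21.8053, simple-harmonic 20.3559
β=42°: printed 22.2290 | uniform 19.6000, cycloidal 23.8382, simple-harmonic 22.2290
only one law matches every sample → simple-harmonic

simple-harmonic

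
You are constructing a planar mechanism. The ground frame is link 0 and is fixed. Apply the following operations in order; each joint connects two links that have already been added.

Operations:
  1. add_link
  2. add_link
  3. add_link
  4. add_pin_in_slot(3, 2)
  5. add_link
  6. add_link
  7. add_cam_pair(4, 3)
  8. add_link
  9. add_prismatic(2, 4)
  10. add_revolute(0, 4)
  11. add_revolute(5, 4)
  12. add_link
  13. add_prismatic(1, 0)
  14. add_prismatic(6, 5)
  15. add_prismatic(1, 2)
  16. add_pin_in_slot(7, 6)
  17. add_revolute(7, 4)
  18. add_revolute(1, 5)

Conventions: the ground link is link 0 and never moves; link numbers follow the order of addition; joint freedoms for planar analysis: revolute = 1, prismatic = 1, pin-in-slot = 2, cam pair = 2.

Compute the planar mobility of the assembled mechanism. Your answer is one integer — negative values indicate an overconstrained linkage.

L=1 J1=0 J2=0
add link → L=2 J1=0 J2=0
add link → L=3 J1=0 J2=0
add link → L=4 J1=0 J2=0
PS@3,2 dof=2 J2 → L=4 J1=0 J2=1
add link → L=5 J1=0 J2=1
add link → L=6 J1=0 J2=1
C@4,3 dof=2 J2 → L=6 J1=0 J2=2
add link → L=7 J1=0 J2=2
P@2,4 dof=1 J1 → L=7 J1=1 J2=2
R@0,4 dof=1 J1 → L=7 J1=2 J2=2
R@5,4 dof=1 J1 → L=7 J1=3 J2=2
add link → L=8 J1=3 J2=2
P@1,0 dof=1 J1 → L=8 J1=4 J2=2
P@6,5 dof=1 J1 → L=8 J1=5 J2=2
P@1,2 dof=1 J1 → L=8 J1=6 J2=2
PS@7,6 dof=2 J2 → L=8 J1=6 J2=3
R@7,4 dof=1 J1 → L=8 J1=7 J2=3
R@1,5 dof=1 J1 → L=8 J1=8 J2=3
M=3(L−1)−2J1−J2=3·7−2·8−3=2

M = 2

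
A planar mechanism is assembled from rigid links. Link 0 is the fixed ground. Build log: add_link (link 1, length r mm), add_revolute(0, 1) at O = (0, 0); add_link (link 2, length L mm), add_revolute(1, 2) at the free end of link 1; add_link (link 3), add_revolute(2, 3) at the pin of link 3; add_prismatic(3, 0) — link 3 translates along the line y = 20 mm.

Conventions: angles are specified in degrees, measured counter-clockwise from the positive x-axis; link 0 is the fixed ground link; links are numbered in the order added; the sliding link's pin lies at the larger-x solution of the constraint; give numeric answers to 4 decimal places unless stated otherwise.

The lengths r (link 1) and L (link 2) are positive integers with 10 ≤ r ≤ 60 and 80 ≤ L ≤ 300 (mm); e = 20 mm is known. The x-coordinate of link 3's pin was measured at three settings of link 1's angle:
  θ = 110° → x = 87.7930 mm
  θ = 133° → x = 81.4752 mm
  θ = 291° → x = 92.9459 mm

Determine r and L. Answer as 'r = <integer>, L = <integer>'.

constraint per measurement: (x − r cos θ)² + (r sin θ − e)² = L²
subtracting the θ₁ and θ₂ equations cancels the r² and L² terms:
r = (x₁² − x₂²) / (2[(x₁cos θ₁ + e sin θ₁) − (x₂cos θ₂ + e sin θ₂)]) = 17.9999 → r = 18
L² = (x₁ − r cos θ₁)² + (r sin θ₁ − e)² = 8836.0032 → L = 94.0000 → L = 94
check at θ₃=291°: x = 92.9459 (printed 92.9459) ✓

r = 18, L = 94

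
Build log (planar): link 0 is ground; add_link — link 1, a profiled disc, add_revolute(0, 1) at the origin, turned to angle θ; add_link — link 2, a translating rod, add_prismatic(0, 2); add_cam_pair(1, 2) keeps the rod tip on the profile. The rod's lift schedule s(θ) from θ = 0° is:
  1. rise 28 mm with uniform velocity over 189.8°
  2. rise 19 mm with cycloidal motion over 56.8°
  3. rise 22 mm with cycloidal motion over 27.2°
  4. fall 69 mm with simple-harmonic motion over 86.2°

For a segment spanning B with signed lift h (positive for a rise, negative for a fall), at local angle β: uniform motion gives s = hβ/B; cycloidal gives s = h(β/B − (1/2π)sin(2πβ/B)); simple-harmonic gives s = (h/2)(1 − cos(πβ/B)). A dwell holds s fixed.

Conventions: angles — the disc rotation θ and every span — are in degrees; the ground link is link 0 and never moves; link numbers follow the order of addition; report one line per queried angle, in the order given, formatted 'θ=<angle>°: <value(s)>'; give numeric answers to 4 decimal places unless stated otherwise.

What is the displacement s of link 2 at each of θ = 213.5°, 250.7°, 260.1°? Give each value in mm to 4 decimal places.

seg 1 [0°–189.8°] uniform, h=28: full span → s += 28 → s = 28.0000
seg 2 [189.8°–246.6°] cycloidal, h=19: θ=213.5° here. β=23.7, B=56.8. 19·(0.4173 − sin(2π·0.4173)/(2π)) = 6.4255 → s = 34.4255
seg 2 [189.8°–246.6°] cycloidal, h=19: full span → s += 19 → s = 47.0000
seg 3 [246.6°–273.8°] cycloidal, h=22: θ=250.7° here. β=4.1, B=27.2. 22·(0.1507 − sin(2π·0.1507)/(2π)) = 0.4740 → s = 47.4740
seg 3 [246.6°–273.8°] cycloidal, h=22: θ=260.1° here. β=13.5, B=27.2. 22·(0.4963 − sin(2π·0.4963)/(2π)) = 10.8382 → s = 57.8382

θ=213.5°: 34.4255
θ=250.7°: 47.4740
θ=260.1°: 57.8382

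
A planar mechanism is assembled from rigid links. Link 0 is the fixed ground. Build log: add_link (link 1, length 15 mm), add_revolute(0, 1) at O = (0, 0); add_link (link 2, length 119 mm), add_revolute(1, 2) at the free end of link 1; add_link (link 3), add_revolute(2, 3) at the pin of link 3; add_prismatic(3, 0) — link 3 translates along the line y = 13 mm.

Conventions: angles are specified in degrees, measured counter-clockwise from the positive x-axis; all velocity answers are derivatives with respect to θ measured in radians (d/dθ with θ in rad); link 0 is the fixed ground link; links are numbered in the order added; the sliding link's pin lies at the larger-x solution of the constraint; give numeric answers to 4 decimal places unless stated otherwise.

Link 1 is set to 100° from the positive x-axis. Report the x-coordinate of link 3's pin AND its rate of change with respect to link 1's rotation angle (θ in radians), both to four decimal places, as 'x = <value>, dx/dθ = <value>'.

geometry: r = 15 mm, L = 119 mm, e = 13 mm
crank pin P = (r cos θ, r sin θ) = (-2.604723, 14.772116)
h = r sin θ − e = 14.772116 − 13 = 1.772116
x = r cos θ + √(L² − h²) = -2.604723 + 118.986804 = 116.382082
dx/dθ = −r sin θ − h·r cos θ/√(L² − h²) (θ in radians; h = 1.772116) = -14.733323

x = 116.3821, dx/dθ = -14.7333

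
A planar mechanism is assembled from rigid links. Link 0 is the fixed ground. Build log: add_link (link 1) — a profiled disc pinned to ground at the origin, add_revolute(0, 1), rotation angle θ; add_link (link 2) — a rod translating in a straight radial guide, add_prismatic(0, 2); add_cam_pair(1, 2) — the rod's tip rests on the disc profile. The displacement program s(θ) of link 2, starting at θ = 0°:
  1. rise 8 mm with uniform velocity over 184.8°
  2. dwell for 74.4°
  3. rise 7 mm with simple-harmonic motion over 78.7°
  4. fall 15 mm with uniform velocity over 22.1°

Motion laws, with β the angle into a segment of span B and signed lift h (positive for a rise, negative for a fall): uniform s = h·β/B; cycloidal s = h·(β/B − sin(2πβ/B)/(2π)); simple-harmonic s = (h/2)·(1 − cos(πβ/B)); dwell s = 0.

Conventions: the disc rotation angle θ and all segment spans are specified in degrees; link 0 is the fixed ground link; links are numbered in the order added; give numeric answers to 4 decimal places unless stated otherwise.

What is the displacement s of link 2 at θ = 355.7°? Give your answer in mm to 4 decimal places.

seg 1 [0°–184.8°] uniform, h=8: full span → s += 8 → s = 8.0000
seg 2 [184.8°–259.2°] dwell: s stays 8.0000
seg 3 [259.2°–337.9°] simple-harmonic, h=7: full span → s += 7 → s = 15.0000
seg 4 [337.9°–360°] uniform, h=-15: θ=355.7° here. β=17.8, B=22.1. -15·17.8/22.1 = -12.0814 → s = 2.9186

2.9186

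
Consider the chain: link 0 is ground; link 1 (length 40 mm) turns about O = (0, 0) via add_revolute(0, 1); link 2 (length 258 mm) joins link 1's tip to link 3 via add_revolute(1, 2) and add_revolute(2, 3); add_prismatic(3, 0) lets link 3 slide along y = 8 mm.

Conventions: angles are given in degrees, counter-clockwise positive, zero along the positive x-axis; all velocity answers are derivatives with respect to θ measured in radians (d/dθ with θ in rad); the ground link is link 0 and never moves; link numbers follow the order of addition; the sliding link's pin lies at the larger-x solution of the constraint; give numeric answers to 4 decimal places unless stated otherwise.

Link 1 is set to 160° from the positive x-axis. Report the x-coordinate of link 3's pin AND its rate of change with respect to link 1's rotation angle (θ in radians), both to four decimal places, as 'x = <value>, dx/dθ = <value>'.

geometry: r = 40 mm, L = 258 mm, e = 8 mm
crank pin P = (r cos θ, r sin θ) = (-37.587705, 13.680806)
h = r sin θ − e = 13.680806 − 8 = 5.680806
x = r cos θ + √(L² − h²) = -37.587705 + 257.937451 = 220.349746
dx/dθ = −r sin θ − h·r cos θ/√(L² − h²) (θ in radians; h = 5.680806) = -12.852975

x = 220.3497, dx/dθ = -12.8530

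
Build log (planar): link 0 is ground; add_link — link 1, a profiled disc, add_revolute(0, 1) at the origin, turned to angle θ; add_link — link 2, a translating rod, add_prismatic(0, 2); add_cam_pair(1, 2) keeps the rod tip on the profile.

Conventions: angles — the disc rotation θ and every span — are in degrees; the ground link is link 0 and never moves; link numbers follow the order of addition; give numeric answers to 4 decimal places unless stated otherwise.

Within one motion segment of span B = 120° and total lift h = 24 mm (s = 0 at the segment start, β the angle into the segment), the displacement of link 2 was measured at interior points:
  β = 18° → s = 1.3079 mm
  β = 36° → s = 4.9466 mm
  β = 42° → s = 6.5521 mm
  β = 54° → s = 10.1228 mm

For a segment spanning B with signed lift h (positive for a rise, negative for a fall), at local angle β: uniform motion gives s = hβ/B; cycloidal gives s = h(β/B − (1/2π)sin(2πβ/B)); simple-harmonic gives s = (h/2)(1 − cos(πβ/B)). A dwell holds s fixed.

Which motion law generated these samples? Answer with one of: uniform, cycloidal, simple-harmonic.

candidates at β/B = r: uniform s = h·r (linear in β); cycloidal s = h·(r − sin(2πr)/(2π)); simple-harmonic s = (h/2)(1 − cos(πr))
β=18°: printed 1.3079 | uniform 3.6000, cycloidal 0.5098, simple-harmonic 1.3079
β=36°: printed 4.9466 | uniform 7.2000, cycloidal 3.5672, simple-harmonic 4.9466
β=42°: printed 6.5521 | uniform 8.4000, cycloidal 5.3098, simple-harmonic 6.5521
β=54°: printed 10.1228 | uniform 10.8000, cycloidal 9.6196, simple-harmonic 10.1228
only one law matches every sample → simple-harmonic

simple-harmonic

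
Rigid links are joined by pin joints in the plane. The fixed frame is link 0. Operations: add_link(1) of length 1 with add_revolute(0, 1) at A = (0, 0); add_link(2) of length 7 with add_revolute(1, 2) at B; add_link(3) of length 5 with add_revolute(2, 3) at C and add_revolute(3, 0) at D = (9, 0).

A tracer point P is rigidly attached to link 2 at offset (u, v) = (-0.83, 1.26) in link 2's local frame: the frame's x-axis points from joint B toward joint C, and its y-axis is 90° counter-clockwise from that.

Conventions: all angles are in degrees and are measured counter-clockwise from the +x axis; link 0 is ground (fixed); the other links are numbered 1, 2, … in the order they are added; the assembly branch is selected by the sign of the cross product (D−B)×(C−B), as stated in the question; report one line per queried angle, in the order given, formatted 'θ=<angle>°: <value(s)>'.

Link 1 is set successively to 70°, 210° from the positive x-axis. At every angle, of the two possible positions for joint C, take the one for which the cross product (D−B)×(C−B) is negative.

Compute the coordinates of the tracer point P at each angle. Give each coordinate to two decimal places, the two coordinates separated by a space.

A=(0,0), D=(9.00,0)
θ=70°: B = A + 1.00·(cos70°, sin70°) = (0.3420, 0.9397)
θ=70°: |BD| = 8.7088
θ=70°: circle(B,7.00) ∩ circle(D,5.00): a=5.7323, h=4.0175
θ=70°:   candidates: C₊=(6.4744,4.3152) cross=34.988; C₋=(5.6074,-3.6729) cross=-34.988
θ=70°:   branch - wants cross < 0 → take C=(5.6074,-3.6729) (cross=-34.988)
θ=70°: ex = (C−B)/|BC| = (0.7522,-0.6589); ey = (0.6589,0.7522)
θ=70°: P = B + -0.83·ex + 1.26·ey = (0.5480,2.4344)
θ=210°: B = A + 1.00·(cos210°, sin210°) = (-0.8660, -0.5000)
θ=210°: |BD| = 9.8787
θ=210°: circle(B,7.00) ∩ circle(D,5.00): a=6.1541, h=3.3358
θ=210°:   candidates: C₊=(5.1113,3.1430) cross=32.953; C₋=(5.4490,-3.5200) cross=-32.953
θ=210°:   branch - wants cross < 0 → take C=(5.4490,-3.5200) (cross=-32.953)
θ=210°: ex = (C−B)/|BC| = (0.9021,-0.4314); ey = (0.4314,0.9021)
θ=210°: P = B + -0.83·ex + 1.26·ey = (-1.0712,0.9948)

θ=70°: 0.55 2.43
θ=210°: -1.07 0.99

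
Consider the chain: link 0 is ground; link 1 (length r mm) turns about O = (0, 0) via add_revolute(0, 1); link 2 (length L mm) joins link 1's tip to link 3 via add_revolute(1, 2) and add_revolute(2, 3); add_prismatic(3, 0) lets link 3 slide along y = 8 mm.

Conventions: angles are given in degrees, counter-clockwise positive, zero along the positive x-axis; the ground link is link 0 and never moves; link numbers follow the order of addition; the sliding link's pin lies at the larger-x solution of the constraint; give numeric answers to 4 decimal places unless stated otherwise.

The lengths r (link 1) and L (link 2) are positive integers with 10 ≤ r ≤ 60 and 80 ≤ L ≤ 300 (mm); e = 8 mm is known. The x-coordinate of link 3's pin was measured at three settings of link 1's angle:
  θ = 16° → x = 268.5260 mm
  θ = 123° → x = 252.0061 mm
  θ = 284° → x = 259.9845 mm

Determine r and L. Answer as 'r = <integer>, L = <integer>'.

constraint per measurement: (x − r cos θ)² + (r sin θ − e)² = L²
subtracting the θ₁ and θ₂ equations cancels the r² and L² terms:
r = (x₁² − x₂²) / (2[(x₁cos θ₁ + e sin θ₁) − (x₂cos θ₂ + e sin θ₂)]) = 10.9999 → r = 11
L² = (x₁ − r cos θ₁)² + (r sin θ₁ − e)² = 66563.9778 → L = 258.0000 → L = 258
check at θ₃=284°: x = 259.9845 (printed 259.9845) ✓

r = 11, L = 258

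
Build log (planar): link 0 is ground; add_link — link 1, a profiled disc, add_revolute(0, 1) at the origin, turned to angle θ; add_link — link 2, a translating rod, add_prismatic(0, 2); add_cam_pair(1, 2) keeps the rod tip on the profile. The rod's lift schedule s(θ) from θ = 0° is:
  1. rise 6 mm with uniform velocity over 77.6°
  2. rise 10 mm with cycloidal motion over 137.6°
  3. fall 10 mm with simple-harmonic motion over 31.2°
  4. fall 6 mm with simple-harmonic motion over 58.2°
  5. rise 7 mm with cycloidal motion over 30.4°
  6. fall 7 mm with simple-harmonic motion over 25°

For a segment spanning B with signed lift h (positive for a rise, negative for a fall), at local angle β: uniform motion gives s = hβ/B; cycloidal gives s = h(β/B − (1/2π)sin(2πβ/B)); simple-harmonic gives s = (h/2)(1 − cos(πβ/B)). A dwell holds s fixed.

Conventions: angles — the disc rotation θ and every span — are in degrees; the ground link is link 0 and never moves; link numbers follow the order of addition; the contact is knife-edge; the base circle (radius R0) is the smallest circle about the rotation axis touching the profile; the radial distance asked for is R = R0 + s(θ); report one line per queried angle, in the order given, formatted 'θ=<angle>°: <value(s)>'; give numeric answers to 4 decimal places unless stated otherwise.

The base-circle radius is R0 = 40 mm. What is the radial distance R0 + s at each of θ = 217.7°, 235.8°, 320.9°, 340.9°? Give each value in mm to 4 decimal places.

seg 1 [0°–77.6°] uniform, h=6: full span → s += 6 → s = 6.0000
seg 2 [77.6°–215.2°] cycloidal, h=10: full span → s += 10 → s = 16.0000
seg 3 [215.2°–246.4°] simple-harmonic, h=-10: θ=217.7° here. β=2.5, B=31.2. -10/2·(1 − cos(π·0.0801)) = -0.1576 → s = 15.8424
seg 3 [215.2°–246.4°] simple-harmonic, h=-10: θ=235.8° here. β=20.6, B=31.2. -10/2·(1 − cos(π·0.6603)) = -7.4123 → s = 8.5877
seg 3 [215.2°–246.4°] simple-harmonic, h=-10: full span → s += -10 → s = 6.0000
seg 4 [246.4°–304.6°] simple-harmonic, h=-6: full span → s += -6 → s = 0.0000
seg 5 [304.6°–335°] cycloidal, h=7: θ=320.9° here. β=16.3, B=30.4. 7·(0.5362 − sin(2π·0.5362)/(2π)) = 4.0044 → s = 4.0044
seg 5 [304.6°–335°] cycloidal, h=7: full span → s += 7 → s = 7.0000
seg 6 [335°–360°] simple-harmonic, h=-7: θ=340.9° here. β=5.9, B=25. -7/2·(1 − cos(π·0.2360)) = -0.9187 → s = 6.0813
θ=217.7°: R = R0 + s = 40 + 15.8424 = 55.8424
θ=235.8°: R = R0 + s = 40 + 8.5877 = 48.5877
θ=320.9°: R = R0 + s = 40 + 4.0044 = 44.0044
θ=340.9°: R = R0 + s = 40 + 6.0813 = 46.0813

θ=217.7°: 55.8424
θ=235.8°: 48.5877
θ=320.9°: 44.0044
θ=340.9°: 46.0813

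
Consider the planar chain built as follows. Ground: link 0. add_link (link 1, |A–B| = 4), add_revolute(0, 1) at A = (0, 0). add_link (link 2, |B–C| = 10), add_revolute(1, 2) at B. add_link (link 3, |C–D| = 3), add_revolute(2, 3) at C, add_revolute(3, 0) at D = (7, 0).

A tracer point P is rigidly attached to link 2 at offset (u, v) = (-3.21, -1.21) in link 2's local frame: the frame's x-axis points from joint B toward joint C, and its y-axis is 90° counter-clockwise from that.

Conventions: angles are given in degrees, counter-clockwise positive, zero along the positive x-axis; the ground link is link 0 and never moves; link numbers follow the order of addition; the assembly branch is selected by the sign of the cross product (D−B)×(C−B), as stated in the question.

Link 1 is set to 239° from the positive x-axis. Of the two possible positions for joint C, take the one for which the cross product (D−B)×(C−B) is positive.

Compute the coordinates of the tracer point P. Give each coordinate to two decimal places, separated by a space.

A=(0,0), D=(7.00,0)
B = A + 4.00·(cos239°, sin239°) = (-2.0602, -3.4287)
|BD| = 9.6872
circle(B,10.00) ∩ circle(D,3.00): a=9.5405, h=2.9964
  candidates: C₊=(5.8023,2.7505) cross=29.027; C₋=(7.9233,-2.8544) cross=-29.027
  branch + wants cross > 0 → take C=(5.8023,2.7505) (cross=29.027)
ex = (C−B)/|BC| = (0.7862,0.6179); ey = (-0.6179,0.7862)
P = B + -3.21·ex + -1.21·ey = (-3.8363,-6.3635)

-3.84 -6.36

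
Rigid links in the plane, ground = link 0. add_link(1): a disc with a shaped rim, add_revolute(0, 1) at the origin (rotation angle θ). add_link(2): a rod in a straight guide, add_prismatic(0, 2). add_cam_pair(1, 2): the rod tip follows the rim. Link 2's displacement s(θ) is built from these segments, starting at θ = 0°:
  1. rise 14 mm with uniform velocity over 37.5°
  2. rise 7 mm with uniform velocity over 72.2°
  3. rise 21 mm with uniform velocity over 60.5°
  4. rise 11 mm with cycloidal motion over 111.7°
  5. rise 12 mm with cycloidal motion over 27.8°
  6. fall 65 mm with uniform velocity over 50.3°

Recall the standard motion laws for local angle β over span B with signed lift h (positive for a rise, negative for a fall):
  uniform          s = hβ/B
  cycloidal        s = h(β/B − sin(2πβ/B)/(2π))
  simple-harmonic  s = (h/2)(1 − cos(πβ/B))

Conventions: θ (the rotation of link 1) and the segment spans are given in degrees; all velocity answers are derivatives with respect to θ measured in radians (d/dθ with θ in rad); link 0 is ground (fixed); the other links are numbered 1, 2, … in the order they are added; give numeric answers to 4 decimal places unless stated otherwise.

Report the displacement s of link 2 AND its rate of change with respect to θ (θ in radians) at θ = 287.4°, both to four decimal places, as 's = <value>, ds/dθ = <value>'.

segment 1 (0° to 37.5°, uniform, h = 14) is passed completely: s = 0.0000 + (14) = 14.0000
segment 2 (37.5° to 109.7°, uniform, h = 7) is passed completely: s = 14.0000 + (7) = 21.0000
segment 3 (109.7° to 170.2°, uniform, h = 21) is passed completely: s = 21.0000 + (21) = 42.0000
segment 4 (170.2° to 281.9°, cycloidal, h = 11) is passed completely: s = 42.0000 + (11) = 53.0000
θ = 287.4° falls in segment 5 (281.9° to 309.7°, cycloidal, h = 12): β = 287.4 − 281.9 = 5.5°, B = 27.8°; Δs = 12·(0.1978 − sin(2π·0.1978)/(2π)) = 0.5659; s = 53.0000 + 0.5659 = 53.5659
velocity in seg [281.9°–309.7°] (cycloidal), θ in radians: β = 5.5° = 0.0960 rad, B = 27.8° = 0.4852 rad; ds/dθ = (h/B)(1 − cos(2πβ/B)) = (12/0.4852)(1 − cos(2π·0.1978)) = 16.771127 mm/rad

s = 53.5659, ds/dθ = 16.7711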